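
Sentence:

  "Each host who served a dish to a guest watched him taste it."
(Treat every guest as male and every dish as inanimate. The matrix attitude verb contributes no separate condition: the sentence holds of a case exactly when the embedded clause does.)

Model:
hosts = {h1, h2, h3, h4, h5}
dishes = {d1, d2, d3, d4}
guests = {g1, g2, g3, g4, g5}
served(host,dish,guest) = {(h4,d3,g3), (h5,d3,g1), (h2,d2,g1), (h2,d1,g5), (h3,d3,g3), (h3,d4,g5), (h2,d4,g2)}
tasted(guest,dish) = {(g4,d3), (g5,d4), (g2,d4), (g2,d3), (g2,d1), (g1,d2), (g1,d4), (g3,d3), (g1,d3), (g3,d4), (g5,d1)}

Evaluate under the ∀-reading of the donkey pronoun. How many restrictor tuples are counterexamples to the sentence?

"him" takes "a guest" as antecedent and "it" takes "a dish"; both are donkey pronouns co-varying with the restrictor.
Strong reading: for every (h,d,g) with served(h,d,g), tasted(g,d).
Restrictor triples: (h2,d1,g5)→tasted(g5,d1) ✓  (h2,d2,g1)→tasted(g1,d2) ✓  (h2,d4,g2)→tasted(g2,d4) ✓  (h3,d3,g3)→tasted(g3,d3) ✓  (h3,d4,g5)→tasted(g5,d4) ✓  (h4,d3,g3)→tasted(g3,d3) ✓  (h5,d3,g1)→tasted(g1,d3) ✓
Counterexamples (restrictor triples failing the scope): 0.

0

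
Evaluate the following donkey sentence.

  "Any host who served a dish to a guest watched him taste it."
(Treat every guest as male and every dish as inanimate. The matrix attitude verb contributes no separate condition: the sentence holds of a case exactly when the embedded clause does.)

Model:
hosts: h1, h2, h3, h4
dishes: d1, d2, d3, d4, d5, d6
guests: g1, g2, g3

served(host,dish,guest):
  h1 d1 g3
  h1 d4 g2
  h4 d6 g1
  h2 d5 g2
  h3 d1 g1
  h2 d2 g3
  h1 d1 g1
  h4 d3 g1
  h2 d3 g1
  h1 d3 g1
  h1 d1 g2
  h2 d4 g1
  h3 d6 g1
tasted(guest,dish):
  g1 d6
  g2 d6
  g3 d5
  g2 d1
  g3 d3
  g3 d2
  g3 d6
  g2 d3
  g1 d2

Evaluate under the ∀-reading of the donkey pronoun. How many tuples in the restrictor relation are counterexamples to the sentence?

9

"him" takes "a guest" as antecedent and "it" takes "a dish"; both are donkey pronouns co-varying with the restrictor.
Strong reading: for every (h,d,g) with served(h,d,g), tasted(g,d).
Restrictor triples: (h1,d1,g1)→tasted(g1,d1) ✗  (h1,d1,g2)→tasted(g2,d1) ✓  (h1,d1,g3)→tasted(g3,d1) ✗  (h1,d3,g1)→tasted(g1,d3) ✗  (h1,d4,g2)→tasted(g2,d4) ✗  (h2,d2,g3)→tasted(g3,d2) ✓  (h2,d3,g1)→tasted(g1,d3) ✗  (h2,d4,g1)→tasted(g1,d4) ✗  (h2,d5,g2)→tasted(g2,d5) ✗  (h3,d1,g1)→tasted(g1,d1) ✗  (h3,d6,g1)→tasted(g1,d6) ✓  (h4,d3,g1)→tasted(g1,d3) ✗  (h4,d6,g1)→tasted(g1,d6) ✓
Counterexamples (restrictor triples failing the scope): 9.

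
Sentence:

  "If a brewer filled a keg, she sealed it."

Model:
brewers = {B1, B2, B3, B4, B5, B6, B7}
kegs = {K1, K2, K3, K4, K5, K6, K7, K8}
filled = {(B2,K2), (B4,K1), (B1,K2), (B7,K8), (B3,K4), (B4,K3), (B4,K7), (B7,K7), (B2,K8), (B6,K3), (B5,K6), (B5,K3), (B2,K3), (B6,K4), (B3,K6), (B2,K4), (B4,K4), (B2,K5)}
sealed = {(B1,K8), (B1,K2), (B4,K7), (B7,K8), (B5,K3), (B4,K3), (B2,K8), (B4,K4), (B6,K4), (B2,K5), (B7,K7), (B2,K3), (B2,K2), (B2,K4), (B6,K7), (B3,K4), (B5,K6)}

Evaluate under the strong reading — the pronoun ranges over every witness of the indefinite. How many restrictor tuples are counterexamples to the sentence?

"it" takes "a keg" as antecedent — a donkey pronoun bound across the clause boundary.
Strong reading: for every (b,k) with filled(b,k), sealed(b,k).
Restrictor pairs: (B1,K2) ✓  (B2,K2) ✓  (B2,K3) ✓  (B2,K4) ✓  (B2,K5) ✓  (B2,K8) ✓  (B3,K4) ✓  (B3,K6) ✗  (B4,K1) ✗  (B4,K3) ✓  (B4,K4) ✓  (B4,K7) ✓  (B5,K3) ✓  (B5,K6) ✓  (B6,K3) ✗  (B6,K4) ✓  (B7,K7) ✓  (B7,K8) ✓
Counterexamples (restrictor pairs failing the scope): 3.

3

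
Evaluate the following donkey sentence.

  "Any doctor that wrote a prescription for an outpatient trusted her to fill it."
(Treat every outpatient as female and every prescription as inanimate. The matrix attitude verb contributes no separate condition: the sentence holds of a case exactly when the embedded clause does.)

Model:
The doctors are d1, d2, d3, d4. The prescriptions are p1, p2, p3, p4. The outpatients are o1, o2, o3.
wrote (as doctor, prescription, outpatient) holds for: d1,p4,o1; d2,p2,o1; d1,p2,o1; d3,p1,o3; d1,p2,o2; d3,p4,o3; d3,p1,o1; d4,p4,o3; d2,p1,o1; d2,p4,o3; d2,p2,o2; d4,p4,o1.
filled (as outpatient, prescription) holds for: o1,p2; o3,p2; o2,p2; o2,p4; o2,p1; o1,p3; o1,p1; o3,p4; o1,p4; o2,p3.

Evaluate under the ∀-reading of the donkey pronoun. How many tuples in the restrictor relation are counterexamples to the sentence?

"her" takes "an outpatient" as antecedent and "it" takes "a prescription"; both are donkey pronouns co-varying with the restrictor.
Strong reading: for every (d,p,o) with wrote(d,p,o), filled(o,p).
Restrictor triples: (d1,p2,o1)→filled(o1,p2) ✓  (d1,p2,o2)→filled(o2,p2) ✓  (d1,p4,o1)→filled(o1,p4) ✓  (d2,p1,o1)→filled(o1,p1) ✓  (d2,p2,o1)→filled(o1,p2) ✓  (d2,p2,o2)→filled(o2,p2) ✓  (d2,p4,o3)→filled(o3,p4) ✓  (d3,p1,o1)→filled(o1,p1) ✓  (d3,p1,o3)→filled(o3,p1) ✗  (d3,p4,o3)→filled(o3,p4) ✓  (d4,p4,o1)→filled(o1,p4) ✓  (d4,p4,o3)→filled(o3,p4) ✓
Counterexamples (restrictor triples failing the scope): 1.

1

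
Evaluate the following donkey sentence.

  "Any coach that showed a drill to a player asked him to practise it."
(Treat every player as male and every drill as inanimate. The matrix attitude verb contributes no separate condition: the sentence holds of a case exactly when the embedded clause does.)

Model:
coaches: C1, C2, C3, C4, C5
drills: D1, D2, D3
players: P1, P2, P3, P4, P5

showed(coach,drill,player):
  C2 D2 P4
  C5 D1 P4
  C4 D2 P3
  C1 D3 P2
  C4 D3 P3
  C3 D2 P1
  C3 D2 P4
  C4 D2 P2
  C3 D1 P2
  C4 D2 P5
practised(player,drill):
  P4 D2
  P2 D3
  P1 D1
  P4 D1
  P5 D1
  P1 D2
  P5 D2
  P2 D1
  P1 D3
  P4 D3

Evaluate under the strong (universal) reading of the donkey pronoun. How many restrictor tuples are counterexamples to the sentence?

"him" takes "a player" as antecedent and "it" takes "a drill"; both are donkey pronouns co-varying with the restrictor.
Strong reading: for every (c,d,p) with showed(c,d,p), practised(p,d).
Restrictor triples: (C1,D3,P2)→practised(P2,D3) ✓  (C2,D2,P4)→practised(P4,D2) ✓  (C3,D1,P2)→practised(P2,D1) ✓  (C3,D2,P1)→practised(P1,D2) ✓  (C3,D2,P4)→practised(P4,D2) ✓  (C4,D2,P2)→practised(P2,D2) ✗  (C4,D2,P3)→practised(P3,D2) ✗  (C4,D2,P5)→practised(P5,D2) ✓  (C4,D3,P3)→practised(P3,D3) ✗  (C5,D1,P4)→practised(P4,D1) ✓
Counterexamples (restrictor triples failing the scope): 3.

3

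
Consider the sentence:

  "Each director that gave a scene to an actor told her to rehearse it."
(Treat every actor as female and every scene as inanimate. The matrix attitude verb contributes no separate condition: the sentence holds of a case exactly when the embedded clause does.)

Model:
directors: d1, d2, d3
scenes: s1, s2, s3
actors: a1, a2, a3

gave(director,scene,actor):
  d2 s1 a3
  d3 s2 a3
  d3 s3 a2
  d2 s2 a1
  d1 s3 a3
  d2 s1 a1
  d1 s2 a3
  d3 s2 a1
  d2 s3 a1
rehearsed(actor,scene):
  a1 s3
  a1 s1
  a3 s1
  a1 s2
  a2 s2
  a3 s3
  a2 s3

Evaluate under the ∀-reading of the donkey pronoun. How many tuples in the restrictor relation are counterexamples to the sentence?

2

"her" takes "an actor" as antecedent and "it" takes "a scene"; both are donkey pronouns co-varying with the restrictor.
Strong reading: for every (d,s,a) with gave(d,s,a), rehearsed(a,s).
Restrictor triples: (d1,s2,a3)→rehearsed(a3,s2) ✗  (d1,s3,a3)→rehearsed(a3,s3) ✓  (d2,s1,a1)→rehearsed(a1,s1) ✓  (d2,s1,a3)→rehearsed(a3,s1) ✓  (d2,s2,a1)→rehearsed(a1,s2) ✓  (d2,s3,a1)→rehearsed(a1,s3) ✓  (d3,s2,a1)→rehearsed(a1,s2) ✓  (d3,s2,a3)→rehearsed(a3,s2) ✗  (d3,s3,a2)→rehearsed(a2,s3) ✓
Counterexamples (restrictor triples failing the scope): 2.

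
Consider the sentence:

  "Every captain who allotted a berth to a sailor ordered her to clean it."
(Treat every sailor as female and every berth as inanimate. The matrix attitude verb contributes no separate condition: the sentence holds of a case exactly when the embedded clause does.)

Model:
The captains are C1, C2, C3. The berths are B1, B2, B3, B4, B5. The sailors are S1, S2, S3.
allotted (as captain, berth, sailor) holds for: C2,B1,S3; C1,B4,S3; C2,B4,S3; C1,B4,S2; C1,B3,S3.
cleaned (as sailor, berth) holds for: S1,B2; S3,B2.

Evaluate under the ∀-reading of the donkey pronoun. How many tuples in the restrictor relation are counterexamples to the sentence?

5

"her" takes "a sailor" as antecedent and "it" takes "a berth"; both are donkey pronouns co-varying with the restrictor.
Strong reading: for every (c,b,s) with allotted(c,b,s), cleaned(s,b).
Restrictor triples: (C1,B3,S3)→cleaned(S3,B3) ✗  (C1,B4,S2)→cleaned(S2,B4) ✗  (C1,B4,S3)→cleaned(S3,B4) ✗  (C2,B1,S3)→cleaned(S3,B1) ✗  (C2,B4,S3)→cleaned(S3,B4) ✗
Counterexamples (restrictor triples failing the scope): 5.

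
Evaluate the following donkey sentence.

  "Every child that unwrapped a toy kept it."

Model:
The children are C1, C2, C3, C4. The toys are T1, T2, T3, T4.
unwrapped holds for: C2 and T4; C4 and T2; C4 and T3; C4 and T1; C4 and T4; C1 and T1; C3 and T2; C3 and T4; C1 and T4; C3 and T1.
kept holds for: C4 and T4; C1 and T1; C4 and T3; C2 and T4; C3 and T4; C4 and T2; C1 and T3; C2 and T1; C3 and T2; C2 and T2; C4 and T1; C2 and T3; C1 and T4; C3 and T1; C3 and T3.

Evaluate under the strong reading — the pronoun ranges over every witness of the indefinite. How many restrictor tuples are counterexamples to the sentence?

0

"it" takes "a toy" as antecedent — a donkey pronoun bound across the clause boundary.
Strong reading: for every (c,t) with unwrapped(c,t), kept(c,t).
Restrictor pairs: (C1,T1) ✓  (C1,T4) ✓  (C2,T4) ✓  (C3,T1) ✓  (C3,T2) ✓  (C3,T4) ✓  (C4,T1) ✓  (C4,T2) ✓  (C4,T3) ✓  (C4,T4) ✓
Counterexamples (restrictor pairs failing the scope): 0.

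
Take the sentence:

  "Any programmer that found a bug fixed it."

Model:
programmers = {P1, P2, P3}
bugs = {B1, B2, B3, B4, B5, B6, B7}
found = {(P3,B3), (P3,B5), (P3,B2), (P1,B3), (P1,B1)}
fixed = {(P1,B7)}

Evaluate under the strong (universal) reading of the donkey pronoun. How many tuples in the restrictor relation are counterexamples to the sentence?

"it" takes "a bug" as antecedent — a donkey pronoun bound across the clause boundary.
Strong reading: for every (p,b) with found(p,b), fixed(p,b).
Restrictor pairs: (P1,B1) ✗  (P1,B3) ✗  (P3,B2) ✗  (P3,B3) ✗  (P3,B5) ✗
Counterexamples (restrictor pairs failing the scope): 5.

5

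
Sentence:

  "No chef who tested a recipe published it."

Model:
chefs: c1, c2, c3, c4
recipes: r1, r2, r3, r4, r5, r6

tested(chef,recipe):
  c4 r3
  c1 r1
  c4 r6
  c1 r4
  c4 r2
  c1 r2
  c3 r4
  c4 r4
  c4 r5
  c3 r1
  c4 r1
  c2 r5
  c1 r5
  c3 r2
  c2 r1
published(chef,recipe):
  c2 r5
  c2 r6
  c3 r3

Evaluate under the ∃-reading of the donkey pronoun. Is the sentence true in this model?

False

"it" takes "a recipe" as antecedent — a donkey pronoun bound across the clause boundary.
Truth condition: for no (c,r) with tested(c,r) does published(c,r) hold.
Restrictor pairs — does the scope hold? (c1,r1):fails  (c1,r2):fails  (c1,r4):fails  (c1,r5):fails  (c2,r1):fails  (c2,r5):holds  (c3,r1):fails  (c3,r2):fails  (c3,r4):fails  (c4,r1):fails  (c4,r2):fails  (c4,r3):fails  (c4,r4):fails  (c4,r5):fails  (c4,r6):fails
Scope holds for 1 pair(s), so the sentence is false.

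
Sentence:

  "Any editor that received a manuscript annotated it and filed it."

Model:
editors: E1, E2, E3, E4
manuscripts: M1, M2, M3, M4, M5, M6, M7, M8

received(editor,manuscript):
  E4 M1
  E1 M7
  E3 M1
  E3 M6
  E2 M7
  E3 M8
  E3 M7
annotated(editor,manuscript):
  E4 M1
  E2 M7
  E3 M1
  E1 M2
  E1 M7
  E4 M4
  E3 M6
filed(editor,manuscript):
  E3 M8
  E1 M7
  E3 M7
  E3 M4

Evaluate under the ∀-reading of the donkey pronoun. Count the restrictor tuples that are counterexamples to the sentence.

"it" takes "a manuscript" as antecedent — a donkey pronoun bound across the clause boundary.
Strong reading: for every (e,m) with received(e,m), annotated(e,m) ∧ filed(e,m).
Restrictor pairs: (E1,M7) ✓  (E2,M7) ✗  (E3,M1) ✗  (E3,M6) ✗  (E3,M7) ✗  (E3,M8) ✗  (E4,M1) ✗
Counterexamples (restrictor pairs failing the scope): 6.

6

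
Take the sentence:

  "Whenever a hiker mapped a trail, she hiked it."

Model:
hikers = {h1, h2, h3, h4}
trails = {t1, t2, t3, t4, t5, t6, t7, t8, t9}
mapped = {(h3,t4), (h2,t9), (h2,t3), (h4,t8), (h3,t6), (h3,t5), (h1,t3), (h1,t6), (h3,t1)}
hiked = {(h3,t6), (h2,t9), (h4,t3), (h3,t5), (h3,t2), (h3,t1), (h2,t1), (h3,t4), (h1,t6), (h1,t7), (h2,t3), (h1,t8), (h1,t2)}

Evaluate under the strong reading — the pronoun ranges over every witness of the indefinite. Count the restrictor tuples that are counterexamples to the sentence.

2

"it" takes "a trail" as antecedent — a donkey pronoun bound across the clause boundary.
Strong reading: for every (h,t) with mapped(h,t), hiked(h,t).
Restrictor pairs: (h1,t3) ✗  (h1,t6) ✓  (h2,t3) ✓  (h2,t9) ✓  (h3,t1) ✓  (h3,t4) ✓  (h3,t5) ✓  (h3,t6) ✓  (h4,t8) ✗
Counterexamples (restrictor pairs failing the scope): 2.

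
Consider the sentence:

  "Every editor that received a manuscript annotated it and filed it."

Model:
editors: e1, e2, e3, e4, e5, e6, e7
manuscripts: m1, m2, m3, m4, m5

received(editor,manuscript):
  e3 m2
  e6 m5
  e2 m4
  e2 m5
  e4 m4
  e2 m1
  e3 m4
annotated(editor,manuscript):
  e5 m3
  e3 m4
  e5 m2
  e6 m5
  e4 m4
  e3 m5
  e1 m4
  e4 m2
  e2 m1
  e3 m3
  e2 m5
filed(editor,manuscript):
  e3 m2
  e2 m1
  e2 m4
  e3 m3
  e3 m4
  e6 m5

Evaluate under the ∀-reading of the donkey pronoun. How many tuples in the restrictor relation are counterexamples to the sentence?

4

"it" takes "a manuscript" as antecedent — a donkey pronoun bound across the clause boundary.
Strong reading: for every (e,m) with received(e,m), annotated(e,m) ∧ filed(e,m).
Restrictor pairs: (e2,m1) ✓  (e2,m4) ✗  (e2,m5) ✗  (e3,m2) ✗  (e3,m4) ✓  (e4,m4) ✗  (e6,m5) ✓
Counterexamples (restrictor pairs failing the scope): 4.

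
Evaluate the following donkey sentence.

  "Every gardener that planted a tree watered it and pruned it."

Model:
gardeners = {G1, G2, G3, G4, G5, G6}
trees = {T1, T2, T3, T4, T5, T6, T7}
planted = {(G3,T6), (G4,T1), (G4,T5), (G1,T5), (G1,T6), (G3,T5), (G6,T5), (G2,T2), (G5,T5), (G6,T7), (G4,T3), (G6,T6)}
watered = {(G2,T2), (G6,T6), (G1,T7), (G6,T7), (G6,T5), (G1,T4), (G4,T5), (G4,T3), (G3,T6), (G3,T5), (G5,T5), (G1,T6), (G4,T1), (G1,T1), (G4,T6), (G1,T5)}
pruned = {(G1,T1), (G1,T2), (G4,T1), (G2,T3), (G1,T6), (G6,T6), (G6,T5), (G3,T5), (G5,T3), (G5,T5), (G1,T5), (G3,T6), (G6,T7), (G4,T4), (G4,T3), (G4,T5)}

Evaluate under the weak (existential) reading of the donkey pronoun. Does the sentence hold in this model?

False

"it" takes "a tree" as antecedent — a donkey pronoun bound across the clause boundary.
Weak reading: every gardener g with some planted-tree has at least one planted-tree t such that watered(g,t) ∧ pruned(g,t).
Per gardener: G1:✓  G2:✗  G3:✓  G4:✓  G5:✓  G6:✓
G2 has no witness among its planted-trees.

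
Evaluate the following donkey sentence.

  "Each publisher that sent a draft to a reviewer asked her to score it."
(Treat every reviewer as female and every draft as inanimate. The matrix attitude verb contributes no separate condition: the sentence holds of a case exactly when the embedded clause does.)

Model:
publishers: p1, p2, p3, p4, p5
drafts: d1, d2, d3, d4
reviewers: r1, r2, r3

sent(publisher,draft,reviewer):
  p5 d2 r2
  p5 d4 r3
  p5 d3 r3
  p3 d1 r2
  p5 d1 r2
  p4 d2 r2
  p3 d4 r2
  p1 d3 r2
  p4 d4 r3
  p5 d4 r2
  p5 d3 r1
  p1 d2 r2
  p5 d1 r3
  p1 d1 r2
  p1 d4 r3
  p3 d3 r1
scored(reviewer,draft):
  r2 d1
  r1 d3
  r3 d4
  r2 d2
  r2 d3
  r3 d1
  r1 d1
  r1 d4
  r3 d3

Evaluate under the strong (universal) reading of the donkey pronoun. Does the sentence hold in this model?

"her" takes "a reviewer" as antecedent and "it" takes "a draft"; both are donkey pronouns co-varying with the restrictor.
Strong reading: for every (p,d,r) with sent(p,d,r), scored(r,d).
Restrictor triples: (p1,d1,r2)→scored(r2,d1) ✓  (p1,d2,r2)→scored(r2,d2) ✓  (p1,d3,r2)→scored(r2,d3) ✓  (p1,d4,r3)→scored(r3,d4) ✓  (p3,d1,r2)→scored(r2,d1) ✓  (p3,d3,r1)→scored(r1,d3) ✓  (p3,d4,r2)→scored(r2,d4) ✗  (p4,d2,r2)→scored(r2,d2) ✓  (p4,d4,r3)→scored(r3,d4) ✓  (p5,d1,r2)→scored(r2,d1) ✓  (p5,d1,r3)→scored(r3,d1) ✓  (p5,d2,r2)→scored(r2,d2) ✓  (p5,d3,r1)→scored(r1,d3) ✓  (p5,d3,r3)→scored(r3,d3) ✓  (p5,d4,r2)→scored(r2,d4) ✗  (p5,d4,r3)→scored(r3,d4) ✓
Counterexample: (p3,d4,r2) — scored(r2,d4) does not hold.

False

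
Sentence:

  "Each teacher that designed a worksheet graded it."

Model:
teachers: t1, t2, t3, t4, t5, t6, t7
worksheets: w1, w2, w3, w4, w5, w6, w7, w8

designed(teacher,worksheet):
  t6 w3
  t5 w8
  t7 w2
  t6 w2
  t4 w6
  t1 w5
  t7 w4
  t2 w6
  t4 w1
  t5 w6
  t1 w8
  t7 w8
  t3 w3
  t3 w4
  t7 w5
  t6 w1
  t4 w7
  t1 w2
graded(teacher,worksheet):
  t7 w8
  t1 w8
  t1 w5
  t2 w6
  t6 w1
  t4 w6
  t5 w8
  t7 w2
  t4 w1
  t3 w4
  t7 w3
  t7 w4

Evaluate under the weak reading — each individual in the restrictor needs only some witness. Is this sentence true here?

"it" takes "a worksheet" as antecedent — a donkey pronoun bound across the clause boundary.
Weak reading: every teacher t with some designed-worksheet has at least one designed-worksheet w such that graded(t,w).
Per teacher: t1:✓  t2:✓  t3:✓  t4:✓  t5:✓  t6:✓  t7:✓
Every teacher in the restrictor has a witness.

True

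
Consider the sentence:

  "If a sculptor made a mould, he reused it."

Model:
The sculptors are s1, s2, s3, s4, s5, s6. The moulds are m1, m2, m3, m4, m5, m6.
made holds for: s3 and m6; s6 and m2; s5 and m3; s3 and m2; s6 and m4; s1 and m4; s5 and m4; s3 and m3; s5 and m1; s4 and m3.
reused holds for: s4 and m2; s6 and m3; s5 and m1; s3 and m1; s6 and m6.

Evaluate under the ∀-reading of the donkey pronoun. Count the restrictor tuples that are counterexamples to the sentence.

9

"it" takes "a mould" as antecedent — a donkey pronoun bound across the clause boundary.
Strong reading: for every (s,m) with made(s,m), reused(s,m).
Restrictor pairs: (s1,m4) ✗  (s3,m2) ✗  (s3,m3) ✗  (s3,m6) ✗  (s4,m3) ✗  (s5,m1) ✓  (s5,m3) ✗  (s5,m4) ✗  (s6,m2) ✗  (s6,m4) ✗
Counterexamples (restrictor pairs failing the scope): 9.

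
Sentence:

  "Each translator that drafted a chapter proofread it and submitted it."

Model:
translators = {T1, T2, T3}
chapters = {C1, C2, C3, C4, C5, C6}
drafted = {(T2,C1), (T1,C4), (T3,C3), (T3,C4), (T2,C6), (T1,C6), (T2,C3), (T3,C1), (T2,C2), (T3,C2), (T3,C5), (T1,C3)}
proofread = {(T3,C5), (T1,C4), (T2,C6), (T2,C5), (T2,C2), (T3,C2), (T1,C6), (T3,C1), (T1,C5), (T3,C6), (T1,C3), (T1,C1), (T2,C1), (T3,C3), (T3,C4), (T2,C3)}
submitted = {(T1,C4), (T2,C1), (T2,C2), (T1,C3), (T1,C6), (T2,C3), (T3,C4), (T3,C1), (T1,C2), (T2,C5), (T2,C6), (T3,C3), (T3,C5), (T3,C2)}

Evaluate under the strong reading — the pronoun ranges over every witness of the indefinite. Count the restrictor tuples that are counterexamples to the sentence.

"it" takes "a chapter" as antecedent — a donkey pronoun bound across the clause boundary.
Strong reading: for every (t,c) with drafted(t,c), proofread(t,c) ∧ submitted(t,c).
Restrictor pairs: (T1,C3) ✓  (T1,C4) ✓  (T1,C6) ✓  (T2,C1) ✓  (T2,C2) ✓  (T2,C3) ✓  (T2,C6) ✓  (T3,C1) ✓  (T3,C2) ✓  (T3,C3) ✓  (T3,C4) ✓  (T3,C5) ✓
Counterexamples (restrictor pairs failing the scope): 0.

0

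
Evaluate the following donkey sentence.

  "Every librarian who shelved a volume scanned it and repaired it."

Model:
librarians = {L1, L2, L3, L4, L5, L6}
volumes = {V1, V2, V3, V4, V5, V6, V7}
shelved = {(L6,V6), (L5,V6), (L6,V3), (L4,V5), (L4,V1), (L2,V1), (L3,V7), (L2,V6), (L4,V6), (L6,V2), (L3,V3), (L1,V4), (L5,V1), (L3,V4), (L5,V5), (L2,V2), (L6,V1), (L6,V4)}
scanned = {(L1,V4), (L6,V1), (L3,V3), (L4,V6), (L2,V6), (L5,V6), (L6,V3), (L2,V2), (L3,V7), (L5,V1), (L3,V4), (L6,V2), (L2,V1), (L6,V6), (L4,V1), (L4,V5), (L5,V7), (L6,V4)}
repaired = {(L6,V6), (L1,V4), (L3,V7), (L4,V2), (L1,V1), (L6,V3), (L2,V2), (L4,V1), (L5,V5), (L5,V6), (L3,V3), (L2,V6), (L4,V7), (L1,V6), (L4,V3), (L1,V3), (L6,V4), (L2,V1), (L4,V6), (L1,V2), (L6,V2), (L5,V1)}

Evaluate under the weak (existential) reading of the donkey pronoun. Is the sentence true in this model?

True

"it" takes "a volume" as antecedent — a donkey pronoun bound across the clause boundary.
Weak reading: every librarian l with some shelved-volume has at least one shelved-volume v such that scanned(l,v) ∧ repaired(l,v).
Per librarian: L1:✓  L2:✓  L3:✓  L4:✓  L5:✓  L6:✓
Every librarian in the restrictor has a witness.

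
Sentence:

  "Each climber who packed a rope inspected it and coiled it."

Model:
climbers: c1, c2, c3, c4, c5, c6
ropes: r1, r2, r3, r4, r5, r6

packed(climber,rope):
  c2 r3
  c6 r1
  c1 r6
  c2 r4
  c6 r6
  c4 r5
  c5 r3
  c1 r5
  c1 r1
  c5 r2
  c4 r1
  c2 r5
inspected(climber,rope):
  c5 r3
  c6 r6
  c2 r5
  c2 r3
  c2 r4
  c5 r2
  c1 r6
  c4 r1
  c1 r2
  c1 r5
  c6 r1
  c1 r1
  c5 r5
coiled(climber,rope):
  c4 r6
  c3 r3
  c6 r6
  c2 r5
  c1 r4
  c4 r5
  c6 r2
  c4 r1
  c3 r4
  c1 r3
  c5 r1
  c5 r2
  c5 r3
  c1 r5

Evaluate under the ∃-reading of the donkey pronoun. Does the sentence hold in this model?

"it" takes "a rope" as antecedent — a donkey pronoun bound across the clause boundary.
Weak reading: every climber c with some packed-rope has at least one packed-rope r such that inspected(c,r) ∧ coiled(c,r).
Per climber: c1:✓  c2:✓  c4:✓  c5:✓  c6:✓
Every climber in the restrictor has a witness.

True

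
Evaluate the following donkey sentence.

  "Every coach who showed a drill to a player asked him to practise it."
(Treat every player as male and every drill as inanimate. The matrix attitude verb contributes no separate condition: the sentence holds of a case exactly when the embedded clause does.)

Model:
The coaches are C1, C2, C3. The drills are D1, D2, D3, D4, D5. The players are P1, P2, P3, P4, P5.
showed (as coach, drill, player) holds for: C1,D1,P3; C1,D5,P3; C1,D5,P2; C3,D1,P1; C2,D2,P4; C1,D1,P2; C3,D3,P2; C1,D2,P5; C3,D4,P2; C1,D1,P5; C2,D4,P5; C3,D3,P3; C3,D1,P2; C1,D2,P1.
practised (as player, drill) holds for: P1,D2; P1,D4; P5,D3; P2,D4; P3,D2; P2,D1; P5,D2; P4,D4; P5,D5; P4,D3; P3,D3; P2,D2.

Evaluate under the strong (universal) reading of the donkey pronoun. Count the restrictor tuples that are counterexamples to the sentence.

"him" takes "a player" as antecedent and "it" takes "a drill"; both are donkey pronouns co-varying with the restrictor.
Strong reading: for every (c,d,p) with showed(c,d,p), practised(p,d).
Restrictor triples: (C1,D1,P2)→practised(P2,D1) ✓  (C1,D1,P3)→practised(P3,D1) ✗  (C1,D1,P5)→practised(P5,D1) ✗  (C1,D2,P1)→practised(P1,D2) ✓  (C1,D2,P5)→practised(P5,D2) ✓  (C1,D5,P2)→practised(P2,D5) ✗  (C1,D5,P3)→practised(P3,D5) ✗  (C2,D2,P4)→practised(P4,D2) ✗  (C2,D4,P5)→practised(P5,D4) ✗  (C3,D1,P1)→practised(P1,D1) ✗  (C3,D1,P2)→practised(P2,D1) ✓  (C3,D3,P2)→practised(P2,D3) ✗  (C3,D3,P3)→practised(P3,D3) ✓  (C3,D4,P2)→practised(P2,D4) ✓
Counterexamples (restrictor triples failing the scope): 8.

8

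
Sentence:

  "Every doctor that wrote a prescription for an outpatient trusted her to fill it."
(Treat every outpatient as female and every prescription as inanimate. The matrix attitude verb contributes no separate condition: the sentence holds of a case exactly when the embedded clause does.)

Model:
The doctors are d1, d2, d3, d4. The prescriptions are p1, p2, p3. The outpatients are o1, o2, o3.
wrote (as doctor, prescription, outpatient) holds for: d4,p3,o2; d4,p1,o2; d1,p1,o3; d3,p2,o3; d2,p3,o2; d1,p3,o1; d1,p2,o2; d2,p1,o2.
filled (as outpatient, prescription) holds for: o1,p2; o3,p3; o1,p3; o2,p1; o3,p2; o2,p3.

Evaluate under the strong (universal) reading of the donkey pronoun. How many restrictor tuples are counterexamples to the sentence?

"her" takes "an outpatient" as antecedent and "it" takes "a prescription"; both are donkey pronouns co-varying with the restrictor.
Strong reading: for every (d,p,o) with wrote(d,p,o), filled(o,p).
Restrictor triples: (d1,p1,o3)→filled(o3,p1) ✗  (d1,p2,o2)→filled(o2,p2) ✗  (d1,p3,o1)→filled(o1,p3) ✓  (d2,p1,o2)→filled(o2,p1) ✓  (d2,p3,o2)→filled(o2,p3) ✓  (d3,p2,o3)→filled(o3,p2) ✓  (d4,p1,o2)→filled(o2,p1) ✓  (d4,p3,o2)→filled(o2,p3) ✓
Counterexamples (restrictor triples failing the scope): 2.

2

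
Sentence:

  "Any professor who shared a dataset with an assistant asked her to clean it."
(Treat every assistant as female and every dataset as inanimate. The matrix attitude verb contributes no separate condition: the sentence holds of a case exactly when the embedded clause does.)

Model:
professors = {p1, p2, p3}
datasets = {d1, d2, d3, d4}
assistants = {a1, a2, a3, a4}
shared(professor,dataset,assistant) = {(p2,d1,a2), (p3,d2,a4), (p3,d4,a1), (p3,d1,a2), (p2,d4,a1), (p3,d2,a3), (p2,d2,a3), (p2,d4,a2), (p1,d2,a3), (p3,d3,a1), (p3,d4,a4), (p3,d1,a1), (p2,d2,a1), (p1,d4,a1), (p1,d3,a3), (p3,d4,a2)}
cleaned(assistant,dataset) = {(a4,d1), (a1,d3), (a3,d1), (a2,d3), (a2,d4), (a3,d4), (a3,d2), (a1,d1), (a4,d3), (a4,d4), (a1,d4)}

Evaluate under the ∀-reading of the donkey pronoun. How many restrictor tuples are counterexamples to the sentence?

"her" takes "an assistant" as antecedent and "it" takes "a dataset"; both are donkey pronouns co-varying with the restrictor.
Strong reading: for every (p,d,a) with shared(p,d,a), cleaned(a,d).
Restrictor triples: (p1,d2,a3)→cleaned(a3,d2) ✓  (p1,d3,a3)→cleaned(a3,d3) ✗  (p1,d4,a1)→cleaned(a1,d4) ✓  (p2,d1,a2)→cleaned(a2,d1) ✗  (p2,d2,a1)→cleaned(a1,d2) ✗  (p2,d2,a3)→cleaned(a3,d2) ✓  (p2,d4,a1)→cleaned(a1,d4) ✓  (p2,d4,a2)→cleaned(a2,d4) ✓  (p3,d1,a1)→cleaned(a1,d1) ✓  (p3,d1,a2)→cleaned(a2,d1) ✗  (p3,d2,a3)→cleaned(a3,d2) ✓  (p3,d2,a4)→cleaned(a4,d2) ✗  (p3,d3,a1)→cleaned(a1,d3) ✓  (p3,d4,a1)→cleaned(a1,d4) ✓  (p3,d4,a2)→cleaned(a2,d4) ✓  (p3,d4,a4)→cleaned(a4,d4) ✓
Counterexamples (restrictor triples failing the scope): 5.

5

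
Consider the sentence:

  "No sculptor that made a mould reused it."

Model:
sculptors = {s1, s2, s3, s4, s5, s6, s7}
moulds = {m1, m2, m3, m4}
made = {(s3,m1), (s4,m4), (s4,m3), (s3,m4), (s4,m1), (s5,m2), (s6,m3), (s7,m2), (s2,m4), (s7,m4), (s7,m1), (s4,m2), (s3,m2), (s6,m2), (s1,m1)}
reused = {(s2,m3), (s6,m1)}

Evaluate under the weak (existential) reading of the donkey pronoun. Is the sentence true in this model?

"it" takes "a mould" as antecedent — a donkey pronoun bound across the clause boundary.
Truth condition: for no (s,m) with made(s,m) does reused(s,m) hold.
Restrictor pairs — does the scope hold? (s1,m1):fails  (s2,m4):fails  (s3,m1):fails  (s3,m2):fails  (s3,m4):fails  (s4,m1):fails  (s4,m2):fails  (s4,m3):fails  (s4,m4):fails  (s5,m2):fails  (s6,m2):fails  (s6,m3):fails  (s7,m1):fails  (s7,m2):fails  (s7,m4):fails
Scope holds for no restrictor pair, so the sentence is true.

True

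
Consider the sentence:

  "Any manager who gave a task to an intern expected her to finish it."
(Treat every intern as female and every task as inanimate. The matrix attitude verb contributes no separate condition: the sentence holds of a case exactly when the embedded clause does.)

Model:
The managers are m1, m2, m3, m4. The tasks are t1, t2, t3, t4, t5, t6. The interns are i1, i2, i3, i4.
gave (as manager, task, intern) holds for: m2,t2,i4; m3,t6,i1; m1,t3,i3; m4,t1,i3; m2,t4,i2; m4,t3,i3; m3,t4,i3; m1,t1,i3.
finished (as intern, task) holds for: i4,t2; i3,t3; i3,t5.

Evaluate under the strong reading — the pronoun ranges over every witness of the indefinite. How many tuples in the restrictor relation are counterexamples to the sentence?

"her" takes "an intern" as antecedent and "it" takes "a task"; both are donkey pronouns co-varying with the restrictor.
Strong reading: for every (m,t,i) with gave(m,t,i), finished(i,t).
Restrictor triples: (m1,t1,i3)→finished(i3,t1) ✗  (m1,t3,i3)→finished(i3,t3) ✓  (m2,t2,i4)→finished(i4,t2) ✓  (m2,t4,i2)→finished(i2,t4) ✗  (m3,t4,i3)→finished(i3,t4) ✗  (m3,t6,i1)→finished(i1,t6) ✗  (m4,t1,i3)→finished(i3,t1) ✗  (m4,t3,i3)→finished(i3,t3) ✓
Counterexamples (restrictor triples failing the scope): 5.

5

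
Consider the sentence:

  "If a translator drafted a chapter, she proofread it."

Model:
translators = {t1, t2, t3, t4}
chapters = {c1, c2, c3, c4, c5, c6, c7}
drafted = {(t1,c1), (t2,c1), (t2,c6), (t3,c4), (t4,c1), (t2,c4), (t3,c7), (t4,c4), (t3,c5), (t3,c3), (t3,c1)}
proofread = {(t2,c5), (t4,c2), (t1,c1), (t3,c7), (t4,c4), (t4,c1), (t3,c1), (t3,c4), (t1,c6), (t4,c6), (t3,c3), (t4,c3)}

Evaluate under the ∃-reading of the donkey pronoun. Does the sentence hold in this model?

False

"it" takes "a chapter" as antecedent — a donkey pronoun bound across the clause boundary.
Weak reading: every translator t with some drafted-chapter has at least one drafted-chapter c such that proofread(t,c).
Per translator: t1:✓  t2:✗  t3:✓  t4:✓
t2 has no witness among its drafted-chapters.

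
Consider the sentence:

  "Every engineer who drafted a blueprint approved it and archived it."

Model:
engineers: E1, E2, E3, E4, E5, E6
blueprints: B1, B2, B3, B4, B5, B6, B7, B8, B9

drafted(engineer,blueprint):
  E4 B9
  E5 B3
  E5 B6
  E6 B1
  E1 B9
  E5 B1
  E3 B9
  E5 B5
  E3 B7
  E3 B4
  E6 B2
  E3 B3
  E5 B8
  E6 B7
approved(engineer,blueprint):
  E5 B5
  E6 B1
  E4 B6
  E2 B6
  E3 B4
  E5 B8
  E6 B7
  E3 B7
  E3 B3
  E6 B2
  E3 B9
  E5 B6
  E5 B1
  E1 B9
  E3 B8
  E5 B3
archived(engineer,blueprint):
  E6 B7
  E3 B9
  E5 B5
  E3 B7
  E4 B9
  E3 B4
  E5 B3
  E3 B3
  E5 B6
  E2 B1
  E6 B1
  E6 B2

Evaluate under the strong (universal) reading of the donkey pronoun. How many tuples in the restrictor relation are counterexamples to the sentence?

4

"it" takes "a blueprint" as antecedent — a donkey pronoun bound across the clause boundary.
Strong reading: for every (e,b) with drafted(e,b), approved(e,b) ∧ archived(e,b).
Restrictor pairs: (E1,B9) ✗  (E3,B3) ✓  (E3,B4) ✓  (E3,B7) ✓  (E3,B9) ✓  (E4,B9) ✗  (E5,B1) ✗  (E5,B3) ✓  (E5,B5) ✓  (E5,B6) ✓  (E5,B8) ✗  (E6,B1) ✓  (E6,B2) ✓  (E6,B7) ✓
Counterexamples (restrictor pairs failing the scope): 4.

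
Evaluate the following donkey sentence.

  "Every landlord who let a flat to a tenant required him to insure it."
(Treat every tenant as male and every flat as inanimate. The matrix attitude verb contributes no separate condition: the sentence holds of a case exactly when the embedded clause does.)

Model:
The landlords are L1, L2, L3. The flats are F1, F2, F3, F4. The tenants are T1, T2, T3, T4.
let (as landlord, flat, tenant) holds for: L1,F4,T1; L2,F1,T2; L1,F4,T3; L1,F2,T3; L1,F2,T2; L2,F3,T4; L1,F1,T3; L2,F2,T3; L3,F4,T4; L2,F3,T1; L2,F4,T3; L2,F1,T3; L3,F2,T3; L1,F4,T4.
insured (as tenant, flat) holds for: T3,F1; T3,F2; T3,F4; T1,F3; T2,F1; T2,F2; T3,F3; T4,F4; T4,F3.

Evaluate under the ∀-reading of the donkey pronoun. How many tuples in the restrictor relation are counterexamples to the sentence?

"him" takes "a tenant" as antecedent and "it" takes "a flat"; both are donkey pronouns co-varying with the restrictor.
Strong reading: for every (l,f,t) with let(l,f,t), insured(t,f).
Restrictor triples: (L1,F1,T3)→insured(T3,F1) ✓  (L1,F2,T2)→insured(T2,F2) ✓  (L1,F2,T3)→insured(T3,F2) ✓  (L1,F4,T1)→insured(T1,F4) ✗  (L1,F4,T3)→insured(T3,F4) ✓  (L1,F4,T4)→insured(T4,F4) ✓  (L2,F1,T2)→insured(T2,F1) ✓  (L2,F1,T3)→insured(T3,F1) ✓  (L2,F2,T3)→insured(T3,F2) ✓  (L2,F3,T1)→insured(T1,F3) ✓  (L2,F3,T4)→insured(T4,F3) ✓  (L2,F4,T3)→insured(T3,F4) ✓  (L3,F2,T3)→insured(T3,F2) ✓  (L3,F4,T4)→insured(T4,F4) ✓
Counterexamples (restrictor triples failing the scope): 1.

1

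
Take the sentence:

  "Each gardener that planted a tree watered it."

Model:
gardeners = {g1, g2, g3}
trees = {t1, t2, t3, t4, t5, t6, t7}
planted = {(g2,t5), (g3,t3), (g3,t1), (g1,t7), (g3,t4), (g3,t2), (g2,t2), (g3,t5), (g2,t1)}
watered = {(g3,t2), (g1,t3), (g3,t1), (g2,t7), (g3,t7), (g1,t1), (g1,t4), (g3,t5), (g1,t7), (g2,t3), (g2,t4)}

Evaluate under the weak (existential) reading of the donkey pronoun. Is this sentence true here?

False

"it" takes "a tree" as antecedent — a donkey pronoun bound across the clause boundary.
Weak reading: every gardener g with some planted-tree has at least one planted-tree t such that watered(g,t).
Per gardener: g1:✓  g2:✗  g3:✓
g2 has no witness among its planted-trees.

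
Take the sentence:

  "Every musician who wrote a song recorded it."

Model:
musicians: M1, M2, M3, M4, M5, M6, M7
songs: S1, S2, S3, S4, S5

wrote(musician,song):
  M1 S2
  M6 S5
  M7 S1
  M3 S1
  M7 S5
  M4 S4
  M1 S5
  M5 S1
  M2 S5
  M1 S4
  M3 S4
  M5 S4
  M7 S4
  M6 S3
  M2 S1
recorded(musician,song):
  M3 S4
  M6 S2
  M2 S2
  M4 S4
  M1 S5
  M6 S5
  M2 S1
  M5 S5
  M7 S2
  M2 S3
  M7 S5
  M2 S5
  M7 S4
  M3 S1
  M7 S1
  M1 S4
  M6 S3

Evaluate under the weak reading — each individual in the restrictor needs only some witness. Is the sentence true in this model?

False

"it" takes "a song" as antecedent — a donkey pronoun bound across the clause boundary.
Weak reading: every musician m with some wrote-song has at least one wrote-song s such that recorded(m,s).
Per musician: M1:✓  M2:✓  M3:✓  M4:✓  M5:✗  M6:✓  M7:✓
M5 has no witness among its wrote-songs.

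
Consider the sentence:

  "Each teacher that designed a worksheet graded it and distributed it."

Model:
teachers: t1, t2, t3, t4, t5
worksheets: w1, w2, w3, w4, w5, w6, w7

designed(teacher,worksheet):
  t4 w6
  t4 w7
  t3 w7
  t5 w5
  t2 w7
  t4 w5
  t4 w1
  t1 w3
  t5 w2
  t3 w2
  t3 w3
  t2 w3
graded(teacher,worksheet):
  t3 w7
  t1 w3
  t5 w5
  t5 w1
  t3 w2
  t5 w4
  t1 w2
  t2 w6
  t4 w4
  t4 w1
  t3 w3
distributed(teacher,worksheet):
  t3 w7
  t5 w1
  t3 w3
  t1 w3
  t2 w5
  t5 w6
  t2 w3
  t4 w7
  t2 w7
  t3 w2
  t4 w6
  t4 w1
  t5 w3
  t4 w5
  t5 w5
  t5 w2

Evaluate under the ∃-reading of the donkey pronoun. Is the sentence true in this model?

False

"it" takes "a worksheet" as antecedent — a donkey pronoun bound across the clause boundary.
Weak reading: every teacher t with some designed-worksheet has at least one designed-worksheet w such that graded(t,w) ∧ distributed(t,w).
Per teacher: t1:✓  t2:✗  t3:✓  t4:✓  t5:✓
t2 has no witness among its designed-worksheets.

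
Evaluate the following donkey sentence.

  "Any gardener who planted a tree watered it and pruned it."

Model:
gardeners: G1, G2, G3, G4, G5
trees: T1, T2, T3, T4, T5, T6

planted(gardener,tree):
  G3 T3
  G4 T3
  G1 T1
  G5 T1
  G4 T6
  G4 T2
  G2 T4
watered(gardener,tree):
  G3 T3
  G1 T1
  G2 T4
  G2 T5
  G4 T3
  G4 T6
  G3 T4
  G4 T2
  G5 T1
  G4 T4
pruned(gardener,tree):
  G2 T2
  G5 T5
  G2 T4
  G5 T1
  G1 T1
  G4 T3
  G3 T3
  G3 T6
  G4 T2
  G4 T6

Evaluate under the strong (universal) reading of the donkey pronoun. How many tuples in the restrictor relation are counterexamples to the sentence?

0

"it" takes "a tree" as antecedent — a donkey pronoun bound across the clause boundary.
Strong reading: for every (g,t) with planted(g,t), watered(g,t) ∧ pruned(g,t).
Restrictor pairs: (G1,T1) ✓  (G2,T4) ✓  (G3,T3) ✓  (G4,T2) ✓  (G4,T3) ✓  (G4,T6) ✓  (G5,T1) ✓
Counterexamples (restrictor pairs failing the scope): 0.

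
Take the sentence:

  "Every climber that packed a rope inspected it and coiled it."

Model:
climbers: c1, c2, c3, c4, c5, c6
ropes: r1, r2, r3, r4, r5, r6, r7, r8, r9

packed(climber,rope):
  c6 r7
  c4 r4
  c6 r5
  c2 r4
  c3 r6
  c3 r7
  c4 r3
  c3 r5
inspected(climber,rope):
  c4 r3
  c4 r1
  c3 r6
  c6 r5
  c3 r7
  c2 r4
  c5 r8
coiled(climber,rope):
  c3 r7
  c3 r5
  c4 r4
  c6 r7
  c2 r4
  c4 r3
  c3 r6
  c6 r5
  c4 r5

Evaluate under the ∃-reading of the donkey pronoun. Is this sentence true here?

"it" takes "a rope" as antecedent — a donkey pronoun bound across the clause boundary.
Weak reading: every climber c with some packed-rope has at least one packed-rope r such that inspected(c,r) ∧ coiled(c,r).
Per climber: c2:✓  c3:✓  c4:✓  c6:✓
Every climber in the restrictor has a witness.

True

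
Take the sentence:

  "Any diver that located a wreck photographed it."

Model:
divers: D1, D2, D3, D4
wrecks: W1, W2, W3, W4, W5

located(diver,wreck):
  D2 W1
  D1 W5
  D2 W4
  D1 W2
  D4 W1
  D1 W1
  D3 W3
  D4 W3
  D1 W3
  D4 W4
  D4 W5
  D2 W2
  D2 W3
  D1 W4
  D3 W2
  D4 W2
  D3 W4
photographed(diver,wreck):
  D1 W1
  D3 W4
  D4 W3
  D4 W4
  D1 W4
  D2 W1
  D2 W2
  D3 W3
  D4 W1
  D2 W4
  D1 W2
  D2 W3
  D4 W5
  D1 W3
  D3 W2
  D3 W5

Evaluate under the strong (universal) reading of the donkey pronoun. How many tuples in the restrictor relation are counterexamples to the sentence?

2

"it" takes "a wreck" as antecedent — a donkey pronoun bound across the clause boundary.
Strong reading: for every (d,w) with located(d,w), photographed(d,w).
Restrictor pairs: (D1,W1) ✓  (D1,W2) ✓  (D1,W3) ✓  (D1,W4) ✓  (D1,W5) ✗  (D2,W1) ✓  (D2,W2) ✓  (D2,W3) ✓  (D2,W4) ✓  (D3,W2) ✓  (D3,W3) ✓  (D3,W4) ✓  (D4,W1) ✓  (D4,W2) ✗  (D4,W3) ✓  (D4,W4) ✓  (D4,W5) ✓
Counterexamples (restrictor pairs failing the scope): 2.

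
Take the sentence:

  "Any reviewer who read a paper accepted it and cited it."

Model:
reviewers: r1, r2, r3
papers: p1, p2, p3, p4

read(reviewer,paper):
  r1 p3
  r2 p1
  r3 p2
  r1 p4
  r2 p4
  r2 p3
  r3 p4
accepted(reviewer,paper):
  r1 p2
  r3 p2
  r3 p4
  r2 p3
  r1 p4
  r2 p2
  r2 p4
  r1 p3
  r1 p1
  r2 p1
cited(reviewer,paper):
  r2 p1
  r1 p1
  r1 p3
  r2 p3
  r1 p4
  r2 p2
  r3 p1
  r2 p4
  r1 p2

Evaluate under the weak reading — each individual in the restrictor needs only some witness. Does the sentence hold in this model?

False

"it" takes "a paper" as antecedent — a donkey pronoun bound across the clause boundary.
Weak reading: every reviewer r with some read-paper has at least one read-paper p such that accepted(r,p) ∧ cited(r,p).
Per reviewer: r1:✓  r2:✓  r3:✗
r3 has no witness among its read-papers.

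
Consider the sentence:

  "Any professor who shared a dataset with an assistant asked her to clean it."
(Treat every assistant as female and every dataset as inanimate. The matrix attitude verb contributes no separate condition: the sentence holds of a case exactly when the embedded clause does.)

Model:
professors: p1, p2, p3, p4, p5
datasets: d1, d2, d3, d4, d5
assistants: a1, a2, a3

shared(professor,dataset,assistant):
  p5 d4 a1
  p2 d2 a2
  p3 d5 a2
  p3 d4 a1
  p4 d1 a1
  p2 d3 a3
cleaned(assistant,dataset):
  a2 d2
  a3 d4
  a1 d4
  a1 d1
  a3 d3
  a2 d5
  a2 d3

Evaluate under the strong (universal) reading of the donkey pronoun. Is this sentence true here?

True

"her" takes "an assistant" as antecedent and "it" takes "a dataset"; both are donkey pronouns co-varying with the restrictor.
Strong reading: for every (p,d,a) with shared(p,d,a), cleaned(a,d).
Restrictor triples: (p2,d2,a2)→cleaned(a2,d2) ✓  (p2,d3,a3)→cleaned(a3,d3) ✓  (p3,d4,a1)→cleaned(a1,d4) ✓  (p3,d5,a2)→cleaned(a2,d5) ✓  (p4,d1,a1)→cleaned(a1,d1) ✓  (p5,d4,a1)→cleaned(a1,d4) ✓
Every restrictor triple satisfies the scope.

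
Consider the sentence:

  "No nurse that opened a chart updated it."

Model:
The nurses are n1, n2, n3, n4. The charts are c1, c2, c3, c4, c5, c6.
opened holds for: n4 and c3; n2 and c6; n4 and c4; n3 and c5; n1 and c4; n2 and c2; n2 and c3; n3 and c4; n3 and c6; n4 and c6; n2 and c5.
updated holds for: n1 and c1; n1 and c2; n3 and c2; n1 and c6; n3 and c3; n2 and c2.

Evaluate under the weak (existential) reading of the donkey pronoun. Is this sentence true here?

False

"it" takes "a chart" as antecedent — a donkey pronoun bound across the clause boundary.
Truth condition: for no (n,c) with opened(n,c) does updated(n,c) hold.
Restrictor pairs — does the scope hold? (n1,c4):fails  (n2,c2):holds  (n2,c3):fails  (n2,c5):fails  (n2,c6):fails  (n3,c4):fails  (n3,c5):fails  (n3,c6):fails  (n4,c3):fails  (n4,c4):fails  (n4,c6):fails
Scope holds for 1 pair(s), so the sentence is false.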